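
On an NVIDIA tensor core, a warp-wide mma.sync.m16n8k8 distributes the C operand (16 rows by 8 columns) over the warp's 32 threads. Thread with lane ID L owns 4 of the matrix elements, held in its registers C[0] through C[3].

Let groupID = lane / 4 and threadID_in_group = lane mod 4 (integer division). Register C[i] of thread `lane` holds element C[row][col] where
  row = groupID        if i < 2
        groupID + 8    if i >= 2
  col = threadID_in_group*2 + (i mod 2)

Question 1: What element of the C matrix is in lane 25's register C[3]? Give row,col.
14,3

lane 25→25/4=6, 25 mod 4=1
i=3  r:6+8→14  c:2·1+1→3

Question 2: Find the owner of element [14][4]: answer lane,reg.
26,2

r=14→G=6,rhi=1  c=4→T=2,p=0
L=6*4+2=26  i=1*2+0=2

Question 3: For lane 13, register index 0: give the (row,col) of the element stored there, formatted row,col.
lane 13: gr=3 (13/4), th=1 (13%4)
i=0: r=3+0=3, c=1*2+0=2

3,2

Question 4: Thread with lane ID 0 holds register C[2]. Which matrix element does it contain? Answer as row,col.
8,0

L=0->g=0>>2=0, t=0&3=0
[2]->row 0+8=8  col 0·2+0=0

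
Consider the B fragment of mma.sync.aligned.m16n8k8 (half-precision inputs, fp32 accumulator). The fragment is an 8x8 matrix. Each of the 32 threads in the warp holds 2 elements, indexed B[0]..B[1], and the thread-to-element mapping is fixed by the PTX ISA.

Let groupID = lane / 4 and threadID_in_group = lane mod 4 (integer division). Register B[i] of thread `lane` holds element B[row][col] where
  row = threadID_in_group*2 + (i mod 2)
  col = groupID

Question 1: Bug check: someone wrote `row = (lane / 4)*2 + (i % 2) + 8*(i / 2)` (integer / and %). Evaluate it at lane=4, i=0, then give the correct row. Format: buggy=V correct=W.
buggy=2 correct=0

`(lane / 4)*2 + (i % 2) + 8*(i / 2)`[4,0]=>2
lane 4: grp=1 (4/4), tig=0 (4%4)
i=0: r=0*2+0=0, c=grp=1
row: 2 vs 0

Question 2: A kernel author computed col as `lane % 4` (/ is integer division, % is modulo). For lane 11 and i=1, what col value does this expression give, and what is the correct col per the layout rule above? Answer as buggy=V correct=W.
`lane % 4`[11,1]→3
11: G=2,T=3
[1] (3*2+1,2) = (7,2)
col: 3 vs 2

buggy=3 correct=2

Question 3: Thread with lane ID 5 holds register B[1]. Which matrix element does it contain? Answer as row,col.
L=5⇒gr=5>>2=1, th=5&3=1
[1]⇒row 1·2+1=3  col gr=1

3,1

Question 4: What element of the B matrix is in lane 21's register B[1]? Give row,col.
21: gid=5,tid=1
[1] (1*2+1,5) = (3,5)

3,5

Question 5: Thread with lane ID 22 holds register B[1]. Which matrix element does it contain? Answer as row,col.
L=22=>grp=22>>2=5, tig=22&3=2
[1]=>row 2·2+1=5  col grp=5

5,5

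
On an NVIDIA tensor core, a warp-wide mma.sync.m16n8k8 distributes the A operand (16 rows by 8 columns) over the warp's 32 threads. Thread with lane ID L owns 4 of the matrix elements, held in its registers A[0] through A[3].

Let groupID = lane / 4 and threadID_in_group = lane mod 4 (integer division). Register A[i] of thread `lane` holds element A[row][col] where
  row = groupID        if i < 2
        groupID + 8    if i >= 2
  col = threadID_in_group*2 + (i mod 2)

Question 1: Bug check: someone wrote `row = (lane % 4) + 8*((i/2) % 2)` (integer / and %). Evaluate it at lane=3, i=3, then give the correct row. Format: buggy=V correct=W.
buggy=11 correct=8

`(lane % 4) + 8*((i/2) % 2)`[3,3]→11
L=3→G=3>>2=0, T=3&3=3
[3]→row 0+8=8  col 3·2+1=7
row: 11 vs 8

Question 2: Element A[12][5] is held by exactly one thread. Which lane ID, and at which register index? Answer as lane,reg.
18,3

r:12=>grp=4,rB=1  c:5=>tig=2,lo=1
L=4*4+2=18  i=1*2+1=3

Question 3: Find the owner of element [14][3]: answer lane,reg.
r=14⇒gr=6,Rb=1  c=3⇒th=1,odd=1
L=6*4+1=25  i=1*2+1=3

25,3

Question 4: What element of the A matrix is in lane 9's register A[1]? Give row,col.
L=9⇒gr=9>>2=2, th=9&3=1
[1]⇒row 2+0=2  col 1·2+1=3

2,3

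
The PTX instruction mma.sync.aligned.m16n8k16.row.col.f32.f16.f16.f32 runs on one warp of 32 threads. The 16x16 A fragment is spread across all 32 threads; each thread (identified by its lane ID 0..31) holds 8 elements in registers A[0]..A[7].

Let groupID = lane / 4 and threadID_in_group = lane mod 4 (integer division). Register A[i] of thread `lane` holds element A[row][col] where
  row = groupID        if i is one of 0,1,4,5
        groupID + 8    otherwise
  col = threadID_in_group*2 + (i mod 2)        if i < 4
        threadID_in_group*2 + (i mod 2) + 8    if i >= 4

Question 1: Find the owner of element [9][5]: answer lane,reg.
r: 9->gid=1,r8=1  c: 5->c8=0,tid=2,i&1=1
L=1*4+2=6  i=0*4+1*2+1=3

6,3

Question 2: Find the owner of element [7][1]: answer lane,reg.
r:7=>grp=7,rB=0  c:1=>cB=0,tig=0,lo=1
L=7*4+0=28  i=0*4+0*2+1=1

28,1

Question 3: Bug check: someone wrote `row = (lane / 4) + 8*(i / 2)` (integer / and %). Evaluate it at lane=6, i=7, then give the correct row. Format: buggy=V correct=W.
`(lane / 4) + 8*(i / 2)`[6,7]=>25
6: grp=1,tig=2
[7] (1+8,2*2+1+8) = (9,13)
row: 25 vs 9

buggy=25 correct=9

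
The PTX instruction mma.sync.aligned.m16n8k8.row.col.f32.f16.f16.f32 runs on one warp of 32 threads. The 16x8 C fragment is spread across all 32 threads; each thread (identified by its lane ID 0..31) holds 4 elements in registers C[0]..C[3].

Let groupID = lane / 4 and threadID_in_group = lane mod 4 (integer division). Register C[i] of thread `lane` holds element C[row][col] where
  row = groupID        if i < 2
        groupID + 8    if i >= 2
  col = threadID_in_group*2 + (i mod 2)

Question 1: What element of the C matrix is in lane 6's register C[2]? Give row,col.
9,4

L=6→G=6>>2=1, T=6&3=2
[2]→row 1+8=9  col 2·2+0=4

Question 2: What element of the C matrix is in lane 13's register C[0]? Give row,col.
13: g=3,t=1
[0] (3+0,1*2+0) = (3,2)

3,2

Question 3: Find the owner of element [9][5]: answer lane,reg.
6,3

r:9=>grp=1,rB=1  c:5=>tig=2,lo=1
L=1*4+2=6  i=1*2+1=3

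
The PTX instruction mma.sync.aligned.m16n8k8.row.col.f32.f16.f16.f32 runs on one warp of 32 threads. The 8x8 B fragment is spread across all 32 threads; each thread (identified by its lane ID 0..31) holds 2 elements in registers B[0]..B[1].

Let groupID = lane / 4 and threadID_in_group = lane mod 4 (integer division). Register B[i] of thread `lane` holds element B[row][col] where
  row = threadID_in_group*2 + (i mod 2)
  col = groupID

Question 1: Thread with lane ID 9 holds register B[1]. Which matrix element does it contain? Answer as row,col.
3,2

lane 9: gid=2 (9/4), tid=1 (9%4)
i=1: r=1*2+1=3, c=gid=2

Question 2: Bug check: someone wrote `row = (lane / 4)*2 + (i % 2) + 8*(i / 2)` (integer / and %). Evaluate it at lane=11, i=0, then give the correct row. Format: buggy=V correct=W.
buggy=4 correct=6

`(lane / 4)*2 + (i % 2) + 8*(i / 2)`[11,0]→4
11: G=2,T=3
[0] (3*2+0,2) = (6,2)
row: 4 vs 6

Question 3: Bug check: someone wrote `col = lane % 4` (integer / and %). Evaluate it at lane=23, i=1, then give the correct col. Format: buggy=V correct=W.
buggy=3 correct=5

`lane % 4`[23,1]=>3
lane 23: grp=5 (23/4), tig=3 (23%4)
i=1: r=3*2+1=7, c=grp=5
col: 3 vs 5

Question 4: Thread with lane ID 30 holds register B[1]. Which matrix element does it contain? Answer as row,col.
lane 30: g=7 (30/4), t=2 (30%4)
i=1: r=2*2+1=5, c=g=7

5,7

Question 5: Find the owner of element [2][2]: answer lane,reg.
c=2⇒gr=2  r=2⇒th=1,odd=0
L=2*4+1=9  i=0=0

9,0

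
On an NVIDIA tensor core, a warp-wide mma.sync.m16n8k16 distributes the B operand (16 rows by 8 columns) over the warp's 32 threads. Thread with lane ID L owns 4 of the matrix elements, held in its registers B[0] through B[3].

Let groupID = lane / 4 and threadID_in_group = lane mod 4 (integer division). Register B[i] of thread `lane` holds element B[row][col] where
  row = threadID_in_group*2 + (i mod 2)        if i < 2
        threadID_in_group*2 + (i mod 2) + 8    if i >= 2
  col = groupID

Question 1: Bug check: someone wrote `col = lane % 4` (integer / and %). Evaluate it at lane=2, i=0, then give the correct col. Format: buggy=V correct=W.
buggy=2 correct=0

`lane % 4`[2,0]->2
lane 2->2/4=0, 2 mod 4=2
i=0  r:2·2+0+0->4  c:0
col: 2 vs 0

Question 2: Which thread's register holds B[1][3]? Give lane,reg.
12,1

c=3→G=3  r=1→rhi=0,T=0,p=1
L=3*4+0=12  i=0*2+1=1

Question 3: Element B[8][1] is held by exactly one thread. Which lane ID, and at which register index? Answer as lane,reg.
c: 1->gid=1  r: 8->r8=1,tid=0,i&1=0
L=1*4+0=4  i=1*2+0=2

4,2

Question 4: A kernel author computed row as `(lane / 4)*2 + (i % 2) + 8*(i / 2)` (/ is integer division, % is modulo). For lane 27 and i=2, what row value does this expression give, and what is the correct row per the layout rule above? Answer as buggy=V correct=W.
`(lane / 4)*2 + (i % 2) + 8*(i / 2)`[27,2]=>20
lane 27: grp=6 (27/4), tig=3 (27%4)
i=2: r=3*2+0+8=14, c=grp=6
row: 20 vs 14

buggy=20 correct=14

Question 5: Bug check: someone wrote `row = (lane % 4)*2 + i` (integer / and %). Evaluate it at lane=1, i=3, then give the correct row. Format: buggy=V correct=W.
`(lane % 4)*2 + i`[1,3]→5
lane 1: G=0 (1/4), T=1 (1%4)
i=3: r=1*2+1+8=11, c=G=0
row: 5 vs 11

buggy=5 correct=11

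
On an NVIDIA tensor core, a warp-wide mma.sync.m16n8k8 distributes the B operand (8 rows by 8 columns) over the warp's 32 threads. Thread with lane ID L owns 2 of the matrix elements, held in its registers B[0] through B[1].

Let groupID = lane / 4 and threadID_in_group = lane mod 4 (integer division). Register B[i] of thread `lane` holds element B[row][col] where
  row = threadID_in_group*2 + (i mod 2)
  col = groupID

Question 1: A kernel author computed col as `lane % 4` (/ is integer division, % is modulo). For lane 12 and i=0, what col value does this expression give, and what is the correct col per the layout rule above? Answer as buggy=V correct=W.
buggy=0 correct=3

`lane % 4`[12,0]=>0
12: grp=3,tig=0
[0] (0*2+0,3) = (0,3)
col: 0 vs 3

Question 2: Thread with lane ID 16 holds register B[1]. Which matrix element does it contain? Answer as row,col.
1,4

lane 16: gr=4 (16/4), th=0 (16%4)
i=1: r=0*2+1=1, c=gr=4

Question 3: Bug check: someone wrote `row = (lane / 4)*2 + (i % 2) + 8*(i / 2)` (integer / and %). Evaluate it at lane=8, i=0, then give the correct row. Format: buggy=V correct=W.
`(lane / 4)*2 + (i % 2) + 8*(i / 2)`[8,0]->4
8: gid=2,tid=0
[0] (0*2+0,2) = (0,2)
row: 4 vs 0

buggy=4 correct=0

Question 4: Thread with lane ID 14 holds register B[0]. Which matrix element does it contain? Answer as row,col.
4,3

lane 14: g=3 (14/4), t=2 (14%4)
i=0: r=2*2+0=4, c=g=3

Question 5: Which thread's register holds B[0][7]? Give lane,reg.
c=7→G=7  r=0→T=0,p=0
L=7*4+0=28  i=0=0

28,0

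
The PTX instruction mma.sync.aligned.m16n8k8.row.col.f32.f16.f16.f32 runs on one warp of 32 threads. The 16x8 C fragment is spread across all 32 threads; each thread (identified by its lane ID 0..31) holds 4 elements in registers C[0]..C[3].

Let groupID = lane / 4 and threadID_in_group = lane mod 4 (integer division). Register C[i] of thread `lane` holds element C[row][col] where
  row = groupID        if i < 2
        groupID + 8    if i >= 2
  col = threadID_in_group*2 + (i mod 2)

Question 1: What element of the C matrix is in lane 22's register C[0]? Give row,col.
L=22->g=22>>2=5, t=22&3=2
[0]->row 5+0=5  col 2·2+0=4

5,4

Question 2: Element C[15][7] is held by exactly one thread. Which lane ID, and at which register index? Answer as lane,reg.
r: 15->gid=7,r8=1  c: 7->tid=3,i&1=1
L=7*4+3=31  i=1*2+1=3

31,3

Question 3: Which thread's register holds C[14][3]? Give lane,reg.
25,3

r: 14->gid=6,r8=1  c: 3->tid=1,i&1=1
L=6*4+1=25  i=1*2+1=3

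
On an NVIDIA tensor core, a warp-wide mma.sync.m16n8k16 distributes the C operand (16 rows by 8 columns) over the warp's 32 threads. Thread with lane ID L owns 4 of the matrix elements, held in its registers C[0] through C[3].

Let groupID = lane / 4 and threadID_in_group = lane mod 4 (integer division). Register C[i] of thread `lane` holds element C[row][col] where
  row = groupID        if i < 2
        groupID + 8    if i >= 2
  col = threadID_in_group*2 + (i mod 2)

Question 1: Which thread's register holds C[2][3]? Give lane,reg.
9,1

r=2->g=2,rb=0  c=3->t=1,b0=1
L=2*4+1=9  i=0*2+1=1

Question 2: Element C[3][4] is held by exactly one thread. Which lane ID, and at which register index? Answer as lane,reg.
r=3⇒gr=3,Rb=0  c=4⇒th=2,odd=0
L=3*4+2=14  i=0*2+0=0

14,0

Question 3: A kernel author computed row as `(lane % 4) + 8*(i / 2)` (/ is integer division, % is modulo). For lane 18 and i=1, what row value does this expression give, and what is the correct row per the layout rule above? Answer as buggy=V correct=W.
`(lane % 4) + 8*(i / 2)`[18,1]→2
lane 18: G=4 (18/4), T=2 (18%4)
i=1: r=4+0=4, c=2*2+1=5
row: 2 vs 4

buggy=2 correct=4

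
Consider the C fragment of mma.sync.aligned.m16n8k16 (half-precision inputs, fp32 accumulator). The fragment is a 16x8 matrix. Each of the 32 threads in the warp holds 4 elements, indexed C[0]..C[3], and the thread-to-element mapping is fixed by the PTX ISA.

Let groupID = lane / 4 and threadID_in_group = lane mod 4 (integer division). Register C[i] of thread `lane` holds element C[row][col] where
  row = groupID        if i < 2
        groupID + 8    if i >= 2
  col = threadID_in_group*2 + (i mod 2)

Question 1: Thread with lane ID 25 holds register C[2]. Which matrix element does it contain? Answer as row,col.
lane 25->25/4=6, 25 mod 4=1
i=2  r:6+8->14  c:2·1+0->2

14,2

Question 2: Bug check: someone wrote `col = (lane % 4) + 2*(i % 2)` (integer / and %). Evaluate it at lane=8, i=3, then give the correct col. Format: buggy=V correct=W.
`(lane % 4) + 2*(i % 2)`[8,3]=>2
8: grp=2,tig=0
[3] (2+8,0*2+1) = (10,1)
col: 2 vs 1

buggy=2 correct=1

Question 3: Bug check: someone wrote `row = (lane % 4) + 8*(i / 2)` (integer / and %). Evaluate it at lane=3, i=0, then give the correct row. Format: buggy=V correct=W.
buggy=3 correct=0

`(lane % 4) + 8*(i / 2)`[3,0]->3
lane 3->3/4=0, 3 mod 4=3
i=0  r:0+0->0  c:2·3+0->6
row: 3 vs 0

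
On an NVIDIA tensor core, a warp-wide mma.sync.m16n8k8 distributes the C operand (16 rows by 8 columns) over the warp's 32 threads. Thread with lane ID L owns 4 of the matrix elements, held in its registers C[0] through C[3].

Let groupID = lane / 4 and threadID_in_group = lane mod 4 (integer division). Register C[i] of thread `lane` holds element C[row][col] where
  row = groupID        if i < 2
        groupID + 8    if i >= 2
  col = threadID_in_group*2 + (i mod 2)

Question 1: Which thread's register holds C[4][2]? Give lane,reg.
17,0

r:4=>grp=4,rB=0  c:2=>tig=1,lo=0
L=4*4+1=17  i=0*2+0=0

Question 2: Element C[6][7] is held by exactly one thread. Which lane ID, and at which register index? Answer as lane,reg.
r:6=>grp=6,rB=0  c:7=>tig=3,lo=1
L=6*4+3=27  i=0*2+1=1

27,1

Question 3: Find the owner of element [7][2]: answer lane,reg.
r:7=>grp=7,rB=0  c:2=>tig=1,lo=0
L=7*4+1=29  i=0*2+0=0

29,0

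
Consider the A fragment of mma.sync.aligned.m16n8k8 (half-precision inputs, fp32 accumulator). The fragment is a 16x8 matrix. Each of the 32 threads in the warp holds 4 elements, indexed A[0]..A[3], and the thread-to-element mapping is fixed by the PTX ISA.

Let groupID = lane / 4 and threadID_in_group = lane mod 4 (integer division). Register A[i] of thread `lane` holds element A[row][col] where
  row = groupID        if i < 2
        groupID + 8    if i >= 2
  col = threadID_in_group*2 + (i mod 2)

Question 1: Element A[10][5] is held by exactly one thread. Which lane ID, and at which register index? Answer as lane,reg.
r:10=>grp=2,rB=1  c:5=>tig=2,lo=1
L=2*4+2=10  i=1*2+1=3

10,3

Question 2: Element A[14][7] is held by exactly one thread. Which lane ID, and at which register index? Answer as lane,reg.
r: 14->gid=6,r8=1  c: 7->tid=3,i&1=1
L=6*4+3=27  i=1*2+1=3

27,3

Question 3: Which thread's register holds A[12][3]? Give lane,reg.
17,3

r=12⇒gr=4,Rb=1  c=3⇒th=1,odd=1
L=4*4+1=17  i=1*2+1=3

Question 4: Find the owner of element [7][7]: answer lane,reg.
31,1

r=7->g=7,rb=0  c=7->t=3,b0=1
L=7*4+3=31  i=0*2+1=1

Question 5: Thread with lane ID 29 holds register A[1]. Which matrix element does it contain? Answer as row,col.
29: grp=7,tig=1
[1] (7+0,1*2+1) = (7,3)

7,3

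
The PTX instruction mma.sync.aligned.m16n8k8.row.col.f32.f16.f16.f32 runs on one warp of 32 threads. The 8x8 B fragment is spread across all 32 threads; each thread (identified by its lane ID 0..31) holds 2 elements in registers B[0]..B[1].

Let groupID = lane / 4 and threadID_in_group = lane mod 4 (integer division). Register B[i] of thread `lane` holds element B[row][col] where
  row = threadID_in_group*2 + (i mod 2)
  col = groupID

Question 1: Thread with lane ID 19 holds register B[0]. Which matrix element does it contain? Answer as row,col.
6,4

lane 19: gid=4 (19/4), tid=3 (19%4)
i=0: r=3*2+0=6, c=gid=4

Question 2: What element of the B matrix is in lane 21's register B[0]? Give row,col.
lane 21->21/4=5, 21 mod 4=1
i=0  r:2·1+0->2  c:5

2,5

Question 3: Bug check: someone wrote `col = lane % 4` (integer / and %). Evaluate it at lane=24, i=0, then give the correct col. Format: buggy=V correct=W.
buggy=0 correct=6

`lane % 4`[24,0]->0
L=24->gid=24>>2=6, tid=24&3=0
[0]->row 0·2+0=0  col gid=6
col: 0 vs 6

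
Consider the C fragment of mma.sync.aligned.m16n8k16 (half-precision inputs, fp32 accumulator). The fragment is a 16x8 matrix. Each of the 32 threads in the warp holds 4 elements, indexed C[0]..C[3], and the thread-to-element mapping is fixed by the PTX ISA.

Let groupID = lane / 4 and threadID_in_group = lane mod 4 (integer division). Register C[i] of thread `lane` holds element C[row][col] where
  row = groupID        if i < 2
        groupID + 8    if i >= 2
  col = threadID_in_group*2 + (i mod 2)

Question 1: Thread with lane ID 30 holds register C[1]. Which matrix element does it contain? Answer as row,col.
7,5

lane 30: gid=7 (30/4), tid=2 (30%4)
i=1: r=7+0=7, c=2*2+1=5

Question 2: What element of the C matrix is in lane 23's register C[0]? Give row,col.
5,6

L=23->gid=23>>2=5, tid=23&3=3
[0]->row 5+0=5  col 3·2+0=6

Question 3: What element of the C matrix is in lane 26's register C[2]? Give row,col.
14,4

26: g=6,t=2
[2] (6+8,2*2+0) = (14,4)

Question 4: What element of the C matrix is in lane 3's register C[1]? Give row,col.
0,7

lane 3: g=0 (3/4), t=3 (3%4)
i=1: r=0+0=0, c=3*2+1=7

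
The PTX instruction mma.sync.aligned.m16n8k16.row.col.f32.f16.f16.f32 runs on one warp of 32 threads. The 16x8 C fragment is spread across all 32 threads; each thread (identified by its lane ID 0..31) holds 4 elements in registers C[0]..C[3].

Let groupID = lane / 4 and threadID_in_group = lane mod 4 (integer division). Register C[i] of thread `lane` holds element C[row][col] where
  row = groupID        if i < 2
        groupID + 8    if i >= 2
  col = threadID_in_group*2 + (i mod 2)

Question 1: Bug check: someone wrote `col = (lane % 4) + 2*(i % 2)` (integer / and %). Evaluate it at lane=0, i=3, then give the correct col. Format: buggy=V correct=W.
`(lane % 4) + 2*(i % 2)`[0,3]->2
L=0->gid=0>>2=0, tid=0&3=0
[3]->row 0+8=8  col 0·2+1=1
col: 2 vs 1

buggy=2 correct=1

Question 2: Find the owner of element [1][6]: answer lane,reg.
r=1->g=1,rb=0  c=6->t=3,b0=0
L=1*4+3=7  i=0*2+0=0

7,0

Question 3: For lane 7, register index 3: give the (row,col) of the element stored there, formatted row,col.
lane 7: grp=1 (7/4), tig=3 (7%4)
i=3: r=1+8=9, c=3*2+1=7

9,7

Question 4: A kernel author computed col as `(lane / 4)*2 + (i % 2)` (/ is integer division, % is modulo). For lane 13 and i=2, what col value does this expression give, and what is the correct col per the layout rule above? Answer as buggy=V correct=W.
`(lane / 4)*2 + (i % 2)`[13,2]→6
lane 13→13/4=3, 13 mod 4=1
i=2  r:3+8→11  c:2·1+0→2
col: 6 vs 2

buggy=6 correct=2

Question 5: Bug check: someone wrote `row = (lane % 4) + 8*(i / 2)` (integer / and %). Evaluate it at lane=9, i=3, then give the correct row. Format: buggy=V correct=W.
`(lane % 4) + 8*(i / 2)`[9,3]->9
lane 9: g=2 (9/4), t=1 (9%4)
i=3: r=2+8=10, c=1*2+1=3
row: 9 vs 10

buggy=9 correct=10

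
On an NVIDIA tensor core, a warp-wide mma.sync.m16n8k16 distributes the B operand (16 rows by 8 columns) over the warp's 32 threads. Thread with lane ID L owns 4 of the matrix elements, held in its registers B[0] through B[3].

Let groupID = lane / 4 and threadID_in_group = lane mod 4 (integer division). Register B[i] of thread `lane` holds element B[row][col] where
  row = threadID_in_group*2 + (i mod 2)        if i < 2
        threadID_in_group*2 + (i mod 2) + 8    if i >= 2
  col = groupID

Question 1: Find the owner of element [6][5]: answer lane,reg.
23,0

c: 5->gid=5  r: 6->r8=0,tid=3,i&1=0
L=5*4+3=23  i=0*2+0=0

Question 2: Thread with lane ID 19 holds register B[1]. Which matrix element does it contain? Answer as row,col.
7,4

L=19=>grp=19>>2=4, tig=19&3=3
[1]=>row 3·2+1+0=7  col grp=4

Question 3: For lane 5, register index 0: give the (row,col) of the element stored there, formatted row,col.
2,1

5: grp=1,tig=1
[0] (1*2+0+0,1) = (2,1)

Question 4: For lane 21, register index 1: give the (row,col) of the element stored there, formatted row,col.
3,5

lane 21→21/4=5, 21 mod 4=1
i=1  r:2·1+1+0→3  c:5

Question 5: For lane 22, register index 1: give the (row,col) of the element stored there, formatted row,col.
lane 22->22/4=5, 22 mod 4=2
i=1  r:2·2+1+0->5  c:5

5,5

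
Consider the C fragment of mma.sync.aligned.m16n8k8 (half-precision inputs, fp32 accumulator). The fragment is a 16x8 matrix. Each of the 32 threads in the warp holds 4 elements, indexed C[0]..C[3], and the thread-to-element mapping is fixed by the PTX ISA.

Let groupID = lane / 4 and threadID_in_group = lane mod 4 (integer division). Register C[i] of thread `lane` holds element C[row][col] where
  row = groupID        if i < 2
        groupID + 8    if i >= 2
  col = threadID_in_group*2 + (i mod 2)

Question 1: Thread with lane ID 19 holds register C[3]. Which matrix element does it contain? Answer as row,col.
12,7

lane 19: g=4 (19/4), t=3 (19%4)
i=3: r=4+8=12, c=3*2+1=7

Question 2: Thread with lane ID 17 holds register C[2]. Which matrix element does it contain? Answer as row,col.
L=17->gid=17>>2=4, tid=17&3=1
[2]->row 4+8=12  col 1·2+0=2

12,2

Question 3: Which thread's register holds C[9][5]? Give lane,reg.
r: 9->gid=1,r8=1  c: 5->tid=2,i&1=1
L=1*4+2=6  i=1*2+1=3

6,3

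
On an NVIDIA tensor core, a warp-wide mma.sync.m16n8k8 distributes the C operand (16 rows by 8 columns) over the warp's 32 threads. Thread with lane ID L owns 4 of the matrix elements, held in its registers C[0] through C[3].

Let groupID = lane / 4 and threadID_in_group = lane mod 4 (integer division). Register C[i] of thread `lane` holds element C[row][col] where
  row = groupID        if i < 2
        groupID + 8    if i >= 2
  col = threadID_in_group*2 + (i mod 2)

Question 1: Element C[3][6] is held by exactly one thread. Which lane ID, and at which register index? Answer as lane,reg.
r=3→G=3,rhi=0  c=6→T=3,p=0
L=3*4+3=15  i=0*2+0=0

15,0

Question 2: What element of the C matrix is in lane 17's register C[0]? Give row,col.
lane 17: grp=4 (17/4), tig=1 (17%4)
i=0: r=4+0=4, c=1*2+0=2

4,2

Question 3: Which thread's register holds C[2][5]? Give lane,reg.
10,1

r=2->g=2,rb=0  c=5->t=2,b0=1
L=2*4+2=10  i=0*2+1=1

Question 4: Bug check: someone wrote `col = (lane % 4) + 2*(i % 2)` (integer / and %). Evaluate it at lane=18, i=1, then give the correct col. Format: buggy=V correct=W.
buggy=4 correct=5

`(lane % 4) + 2*(i % 2)`[18,1]→4
lane 18→18/4=4, 18 mod 4=2
i=1  r:4+0→4  c:2·2+1→5
col: 4 vs 5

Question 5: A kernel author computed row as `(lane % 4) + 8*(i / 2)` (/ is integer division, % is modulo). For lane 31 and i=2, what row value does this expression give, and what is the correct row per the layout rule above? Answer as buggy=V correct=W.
buggy=11 correct=15

`(lane % 4) + 8*(i / 2)`[31,2]->11
lane 31->31/4=7, 31 mod 4=3
i=2  r:7+8->15  c:2·3+0->6
row: 11 vs 15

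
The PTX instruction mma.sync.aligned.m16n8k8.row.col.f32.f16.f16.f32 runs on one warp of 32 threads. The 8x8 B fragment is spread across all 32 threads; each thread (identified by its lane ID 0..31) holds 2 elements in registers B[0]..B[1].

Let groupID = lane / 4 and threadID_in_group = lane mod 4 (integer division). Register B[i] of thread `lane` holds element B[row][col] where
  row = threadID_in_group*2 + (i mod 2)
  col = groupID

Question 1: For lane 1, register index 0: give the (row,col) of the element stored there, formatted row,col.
L=1->gid=1>>2=0, tid=1&3=1
[0]->row 1·2+0=2  col gid=0

2,0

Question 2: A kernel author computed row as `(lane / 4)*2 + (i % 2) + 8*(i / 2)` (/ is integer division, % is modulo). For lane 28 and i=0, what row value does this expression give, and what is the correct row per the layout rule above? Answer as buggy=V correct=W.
buggy=14 correct=0

`(lane / 4)*2 + (i % 2) + 8*(i / 2)`[28,0]=>14
28: grp=7,tig=0
[0] (0*2+0,7) = (0,7)
row: 14 vs 0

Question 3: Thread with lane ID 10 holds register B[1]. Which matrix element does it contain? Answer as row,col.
lane 10=>10/4=2, 10 mod 4=2
i=1  r:2·2+1=>5  c:2

5,2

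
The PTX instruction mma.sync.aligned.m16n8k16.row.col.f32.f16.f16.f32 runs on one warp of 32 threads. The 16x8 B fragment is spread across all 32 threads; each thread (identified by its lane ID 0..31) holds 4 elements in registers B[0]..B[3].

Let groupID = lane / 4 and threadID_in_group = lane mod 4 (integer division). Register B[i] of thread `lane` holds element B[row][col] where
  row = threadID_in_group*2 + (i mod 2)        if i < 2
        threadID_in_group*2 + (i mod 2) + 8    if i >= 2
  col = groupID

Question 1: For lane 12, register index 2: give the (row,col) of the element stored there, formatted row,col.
8,3

lane 12: gr=3 (12/4), th=0 (12%4)
i=2: r=0*2+0+8=8, c=gr=3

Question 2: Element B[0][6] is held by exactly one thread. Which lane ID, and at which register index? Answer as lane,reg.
24,0

c:6=>grp=6  r:0=>rB=0,tig=0,lo=0
L=6*4+0=24  i=0*2+0=0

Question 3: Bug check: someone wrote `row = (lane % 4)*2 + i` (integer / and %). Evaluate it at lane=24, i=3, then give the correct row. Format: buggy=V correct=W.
`(lane % 4)*2 + i`[24,3]->3
24: gid=6,tid=0
[3] (0*2+1+8,6) = (9,6)
row: 3 vs 9

buggy=3 correct=9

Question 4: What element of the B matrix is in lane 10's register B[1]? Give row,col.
5,2

10: g=2,t=2
[1] (2*2+1+0,2) = (5,2)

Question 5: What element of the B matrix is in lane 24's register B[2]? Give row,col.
lane 24: grp=6 (24/4), tig=0 (24%4)
i=2: r=0*2+0+8=8, c=grp=6

8,6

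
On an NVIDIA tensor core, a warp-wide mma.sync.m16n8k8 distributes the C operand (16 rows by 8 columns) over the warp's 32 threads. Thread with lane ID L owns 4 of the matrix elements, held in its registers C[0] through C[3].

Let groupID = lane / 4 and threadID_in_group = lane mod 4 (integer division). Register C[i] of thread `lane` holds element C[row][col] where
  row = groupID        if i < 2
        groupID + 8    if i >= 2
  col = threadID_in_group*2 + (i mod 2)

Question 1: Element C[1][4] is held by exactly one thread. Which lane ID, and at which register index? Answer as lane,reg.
6,0

r: 1->gid=1,r8=0  c: 4->tid=2,i&1=0
L=1*4+2=6  i=0*2+0=0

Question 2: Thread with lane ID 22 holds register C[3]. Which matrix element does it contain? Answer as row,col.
lane 22: gr=5 (22/4), th=2 (22%4)
i=3: r=5+8=13, c=2*2+1=5

13,5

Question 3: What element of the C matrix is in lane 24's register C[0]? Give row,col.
6,0

24: g=6,t=0
[0] (6+0,0*2+0) = (6,0)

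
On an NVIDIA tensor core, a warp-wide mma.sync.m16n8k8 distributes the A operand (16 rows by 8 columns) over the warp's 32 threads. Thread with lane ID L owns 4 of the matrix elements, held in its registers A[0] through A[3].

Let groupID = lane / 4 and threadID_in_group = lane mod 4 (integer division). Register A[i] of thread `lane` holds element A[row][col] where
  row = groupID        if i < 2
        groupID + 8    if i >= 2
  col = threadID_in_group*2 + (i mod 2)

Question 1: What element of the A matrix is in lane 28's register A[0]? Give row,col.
lane 28=>28/4=7, 28 mod 4=0
i=0  r:7+0=>7  c:2·0+0=>0

7,0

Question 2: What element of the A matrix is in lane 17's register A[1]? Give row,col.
17: grp=4,tig=1
[1] (4+0,1*2+1) = (4,3)

4,3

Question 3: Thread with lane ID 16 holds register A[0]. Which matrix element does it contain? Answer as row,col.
L=16→G=16>>2=4, T=16&3=0
[0]→row 4+0=4  col 0·2+0=0

4,0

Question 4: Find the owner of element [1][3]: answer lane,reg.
5,1

r: 1->gid=1,r8=0  c: 3->tid=1,i&1=1
L=1*4+1=5  i=0*2+1=1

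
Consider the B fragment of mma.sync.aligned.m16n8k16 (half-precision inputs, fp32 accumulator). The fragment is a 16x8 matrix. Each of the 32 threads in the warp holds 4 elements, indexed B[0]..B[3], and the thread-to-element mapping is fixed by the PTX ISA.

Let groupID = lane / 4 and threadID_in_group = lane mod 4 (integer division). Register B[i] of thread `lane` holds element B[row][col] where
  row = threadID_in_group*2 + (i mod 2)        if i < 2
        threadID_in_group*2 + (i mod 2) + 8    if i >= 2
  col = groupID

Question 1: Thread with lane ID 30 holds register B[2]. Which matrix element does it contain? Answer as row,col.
lane 30=>30/4=7, 30 mod 4=2
i=2  r:2·2+0+8=>12  c:7

12,7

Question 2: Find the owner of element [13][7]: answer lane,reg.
30,3

c: 7->gid=7  r: 13->r8=1,tid=2,i&1=1
L=7*4+2=30  i=1*2+1=3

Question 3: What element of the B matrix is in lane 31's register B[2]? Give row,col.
14,7

lane 31: gr=7 (31/4), th=3 (31%4)
i=2: r=3*2+0+8=14, c=gr=7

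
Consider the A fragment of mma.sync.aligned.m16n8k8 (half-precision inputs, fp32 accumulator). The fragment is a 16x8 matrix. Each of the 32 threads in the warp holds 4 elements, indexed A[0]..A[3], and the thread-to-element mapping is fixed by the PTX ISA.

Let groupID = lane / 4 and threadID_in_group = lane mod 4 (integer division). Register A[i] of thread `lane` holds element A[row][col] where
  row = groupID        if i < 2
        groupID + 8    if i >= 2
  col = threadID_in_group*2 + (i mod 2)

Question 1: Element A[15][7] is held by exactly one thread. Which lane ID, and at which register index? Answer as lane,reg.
31,3

r:15=>grp=7,rB=1  c:7=>tig=3,lo=1
L=7*4+3=31  i=1*2+1=3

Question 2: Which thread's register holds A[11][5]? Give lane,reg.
14,3

r=11⇒gr=3,Rb=1  c=5⇒th=2,odd=1
L=3*4+2=14  i=1*2+1=3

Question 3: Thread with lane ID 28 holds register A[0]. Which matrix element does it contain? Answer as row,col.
L=28=>grp=28>>2=7, tig=28&3=0
[0]=>row 7+0=7  col 0·2+0=0

7,0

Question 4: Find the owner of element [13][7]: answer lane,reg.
23,3

r=13→G=5,rhi=1  c=7→T=3,p=1
L=5*4+3=23  i=1*2+1=3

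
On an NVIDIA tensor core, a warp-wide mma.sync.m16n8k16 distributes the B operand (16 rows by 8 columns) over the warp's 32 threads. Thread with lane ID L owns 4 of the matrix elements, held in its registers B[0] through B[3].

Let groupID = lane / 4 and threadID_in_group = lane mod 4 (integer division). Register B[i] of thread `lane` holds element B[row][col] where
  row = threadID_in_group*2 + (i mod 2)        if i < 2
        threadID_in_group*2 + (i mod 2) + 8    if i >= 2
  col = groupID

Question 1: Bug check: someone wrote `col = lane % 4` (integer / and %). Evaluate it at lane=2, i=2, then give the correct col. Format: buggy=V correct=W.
`lane % 4`[2,2]⇒2
L=2⇒gr=2>>2=0, th=2&3=2
[2]⇒row 2·2+0+8=12  col gr=0
col: 2 vs 0

buggy=2 correct=0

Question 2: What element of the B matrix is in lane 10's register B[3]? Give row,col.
lane 10⇒10/4=2, 10 mod 4=2
i=3  r:2·2+1+8⇒13  c:2

13,2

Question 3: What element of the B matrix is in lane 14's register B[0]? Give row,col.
L=14->g=14>>2=3, t=14&3=2
[0]->row 2·2+0+0=4  col g=3

4,3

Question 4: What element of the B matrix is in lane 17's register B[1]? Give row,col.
lane 17->17/4=4, 17 mod 4=1
i=1  r:2·1+1+0->3  c:4

3,4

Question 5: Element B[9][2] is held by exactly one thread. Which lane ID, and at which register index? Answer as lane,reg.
8,3

c=2→G=2  r=9→rhi=1,T=0,p=1
L=2*4+0=8  i=1*2+1=3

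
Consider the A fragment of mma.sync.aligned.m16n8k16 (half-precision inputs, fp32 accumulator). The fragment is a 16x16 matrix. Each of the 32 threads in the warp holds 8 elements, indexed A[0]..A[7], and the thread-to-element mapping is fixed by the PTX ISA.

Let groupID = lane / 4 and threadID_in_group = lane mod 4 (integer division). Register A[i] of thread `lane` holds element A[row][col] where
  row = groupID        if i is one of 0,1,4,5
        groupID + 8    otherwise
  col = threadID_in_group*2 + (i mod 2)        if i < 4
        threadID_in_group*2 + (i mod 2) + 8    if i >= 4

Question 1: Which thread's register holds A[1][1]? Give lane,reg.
r:1=>grp=1,rB=0  c:1=>cB=0,tig=0,lo=1
L=1*4+0=4  i=0*4+0*2+1=1

4,1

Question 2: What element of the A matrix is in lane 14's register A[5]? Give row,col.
14: gr=3,th=2
[5] (3+0,2*2+1+8) = (3,13)

3,13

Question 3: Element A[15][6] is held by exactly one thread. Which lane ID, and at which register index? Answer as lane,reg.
31,2

r:15=>grp=7,rB=1  c:6=>cB=0,tig=3,lo=0
L=7*4+3=31  i=0*4+1*2+0=2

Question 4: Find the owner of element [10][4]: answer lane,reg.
10,2

r=10->g=2,rb=1  c=4->cb=0,t=2,b0=0
L=2*4+2=10  i=0*4+1*2+0=2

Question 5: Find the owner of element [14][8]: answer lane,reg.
r=14->g=6,rb=1  c=8->cb=1,t=0,b0=0
L=6*4+0=24  i=1*4+1*2+0=6

24,6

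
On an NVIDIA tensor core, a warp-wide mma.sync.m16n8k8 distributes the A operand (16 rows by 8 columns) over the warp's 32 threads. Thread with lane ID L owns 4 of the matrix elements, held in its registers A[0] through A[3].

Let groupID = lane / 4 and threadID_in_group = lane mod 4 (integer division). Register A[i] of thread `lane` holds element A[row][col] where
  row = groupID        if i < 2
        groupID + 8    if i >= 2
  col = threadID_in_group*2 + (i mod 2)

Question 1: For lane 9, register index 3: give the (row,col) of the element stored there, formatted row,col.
10,3

9: gid=2,tid=1
[3] (2+8,1*2+1) = (10,3)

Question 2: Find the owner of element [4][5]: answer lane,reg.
18,1

r=4⇒gr=4,Rb=0  c=5⇒th=2,odd=1
L=4*4+2=18  i=0*2+1=1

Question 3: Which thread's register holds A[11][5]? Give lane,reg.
r=11⇒gr=3,Rb=1  c=5⇒th=2,odd=1
L=3*4+2=14  i=1*2+1=3

14,3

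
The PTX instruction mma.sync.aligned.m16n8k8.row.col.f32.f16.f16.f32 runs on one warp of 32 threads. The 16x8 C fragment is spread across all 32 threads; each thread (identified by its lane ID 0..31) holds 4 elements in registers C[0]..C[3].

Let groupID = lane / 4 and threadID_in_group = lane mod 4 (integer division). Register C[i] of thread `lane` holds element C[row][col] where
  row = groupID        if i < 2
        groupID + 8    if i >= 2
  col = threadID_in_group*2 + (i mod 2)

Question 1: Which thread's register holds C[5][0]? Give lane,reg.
r=5→G=5,rhi=0  c=0→T=0,p=0
L=5*4+0=20  i=0*2+0=0

20,0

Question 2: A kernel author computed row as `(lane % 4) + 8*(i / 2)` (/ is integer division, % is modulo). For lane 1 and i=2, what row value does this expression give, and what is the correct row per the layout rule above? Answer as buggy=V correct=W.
buggy=9 correct=8

`(lane % 4) + 8*(i / 2)`[1,2]→9
lane 1→1/4=0, 1 mod 4=1
i=2  r:0+8→8  c:2·1+0→2
row: 9 vs 8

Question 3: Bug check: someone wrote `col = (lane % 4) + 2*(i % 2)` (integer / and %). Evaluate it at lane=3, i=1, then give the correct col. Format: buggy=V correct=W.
`(lane % 4) + 2*(i % 2)`[3,1]⇒5
lane 3⇒3/4=0, 3 mod 4=3
i=1  r:0+0⇒0  c:2·3+1⇒7
col: 5 vs 7

buggy=5 correct=7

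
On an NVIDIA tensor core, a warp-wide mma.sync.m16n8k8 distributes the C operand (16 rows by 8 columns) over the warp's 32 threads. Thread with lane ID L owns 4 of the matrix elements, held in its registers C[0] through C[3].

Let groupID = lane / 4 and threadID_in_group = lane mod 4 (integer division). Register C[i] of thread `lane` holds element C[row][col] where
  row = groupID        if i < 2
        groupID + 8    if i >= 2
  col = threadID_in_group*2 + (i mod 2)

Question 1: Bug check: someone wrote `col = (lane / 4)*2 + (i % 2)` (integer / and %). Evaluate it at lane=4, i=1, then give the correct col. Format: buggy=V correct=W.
`(lane / 4)*2 + (i % 2)`[4,1]=>3
lane 4=>4/4=1, 4 mod 4=0
i=1  r:1+0=>1  c:2·0+1=>1
col: 3 vs 1

buggy=3 correct=1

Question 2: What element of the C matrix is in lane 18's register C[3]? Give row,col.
L=18->gid=18>>2=4, tid=18&3=2
[3]->row 4+8=12  col 2·2+1=5

12,5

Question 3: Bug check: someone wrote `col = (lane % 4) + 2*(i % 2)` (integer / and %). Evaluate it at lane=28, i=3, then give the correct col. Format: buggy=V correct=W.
buggy=2 correct=1

`(lane % 4) + 2*(i % 2)`[28,3]->2
lane 28: g=7 (28/4), t=0 (28%4)
i=3: r=7+8=15, c=0*2+1=1
col: 2 vs 1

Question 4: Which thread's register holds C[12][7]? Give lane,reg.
r=12→G=4,rhi=1  c=7→T=3,p=1
L=4*4+3=19  i=1*2+1=3

19,3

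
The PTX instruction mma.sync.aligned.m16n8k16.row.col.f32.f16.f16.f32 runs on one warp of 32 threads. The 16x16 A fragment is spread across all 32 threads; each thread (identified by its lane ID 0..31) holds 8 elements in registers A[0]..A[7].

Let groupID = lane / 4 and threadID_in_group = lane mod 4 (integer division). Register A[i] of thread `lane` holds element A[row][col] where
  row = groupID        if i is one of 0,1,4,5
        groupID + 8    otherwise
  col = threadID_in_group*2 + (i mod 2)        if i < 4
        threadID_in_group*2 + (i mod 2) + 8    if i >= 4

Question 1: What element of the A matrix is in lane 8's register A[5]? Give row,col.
lane 8: gr=2 (8/4), th=0 (8%4)
i=5: r=2+0=2, c=0*2+1+8=9

2,9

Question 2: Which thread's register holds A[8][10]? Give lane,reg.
r=8→G=0,rhi=1  c=10→chi=1,T=1,p=0
L=0*4+1=1  i=1*4+1*2+0=6

1,6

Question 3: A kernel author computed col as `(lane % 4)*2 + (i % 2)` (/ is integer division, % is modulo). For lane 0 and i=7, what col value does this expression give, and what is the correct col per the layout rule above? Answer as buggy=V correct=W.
buggy=1 correct=9

`(lane % 4)*2 + (i % 2)`[0,7]→1
lane 0: G=0 (0/4), T=0 (0%4)
i=7: r=0+8=8, c=0*2+1+8=9
col: 1 vs 9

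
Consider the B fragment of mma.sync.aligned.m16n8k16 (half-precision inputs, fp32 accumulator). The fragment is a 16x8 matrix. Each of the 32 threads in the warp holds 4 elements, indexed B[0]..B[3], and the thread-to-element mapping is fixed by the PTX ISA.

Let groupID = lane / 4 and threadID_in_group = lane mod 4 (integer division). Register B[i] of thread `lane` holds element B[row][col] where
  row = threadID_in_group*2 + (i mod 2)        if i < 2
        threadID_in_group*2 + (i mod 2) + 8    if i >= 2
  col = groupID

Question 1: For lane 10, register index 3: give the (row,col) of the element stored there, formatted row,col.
13,2

L=10⇒gr=10>>2=2, th=10&3=2
[3]⇒row 2·2+1+8=13  col gr=2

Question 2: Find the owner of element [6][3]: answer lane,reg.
c=3→G=3  r=6→rhi=0,T=3,p=0
L=3*4+3=15  i=0*2+0=0

15,0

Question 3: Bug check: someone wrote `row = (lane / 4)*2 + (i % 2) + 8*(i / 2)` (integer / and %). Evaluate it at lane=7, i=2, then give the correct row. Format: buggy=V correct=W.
buggy=10 correct=14

`(lane / 4)*2 + (i % 2) + 8*(i / 2)`[7,2]->10
lane 7: gid=1 (7/4), tid=3 (7%4)
i=2: r=3*2+0+8=14, c=gid=1
row: 10 vs 14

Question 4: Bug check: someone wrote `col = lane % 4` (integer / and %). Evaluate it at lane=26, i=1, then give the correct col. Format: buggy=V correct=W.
`lane % 4`[26,1]→2
26: G=6,T=2
[1] (2*2+1+0,6) = (5,6)
col: 2 vs 6

buggy=2 correct=6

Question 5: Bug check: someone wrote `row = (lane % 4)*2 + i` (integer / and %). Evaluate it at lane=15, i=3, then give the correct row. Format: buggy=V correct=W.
`(lane % 4)*2 + i`[15,3]=>9
15: grp=3,tig=3
[3] (3*2+1+8,3) = (15,3)
row: 9 vs 15

buggy=9 correct=15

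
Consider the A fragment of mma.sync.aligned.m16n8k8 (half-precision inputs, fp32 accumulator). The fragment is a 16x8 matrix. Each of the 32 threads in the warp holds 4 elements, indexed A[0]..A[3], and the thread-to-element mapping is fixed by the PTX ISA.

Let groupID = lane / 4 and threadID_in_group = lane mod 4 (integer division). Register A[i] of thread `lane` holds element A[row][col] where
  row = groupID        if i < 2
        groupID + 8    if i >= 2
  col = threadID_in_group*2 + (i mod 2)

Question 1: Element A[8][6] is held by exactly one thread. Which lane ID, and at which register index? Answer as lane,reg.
r:8=>grp=0,rB=1  c:6=>tig=3,lo=0
L=0*4+3=3  i=1*2+0=2

3,2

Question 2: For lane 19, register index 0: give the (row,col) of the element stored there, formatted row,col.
4,6

lane 19→19/4=4, 19 mod 4=3
i=0  r:4+0→4  c:2·3+0→6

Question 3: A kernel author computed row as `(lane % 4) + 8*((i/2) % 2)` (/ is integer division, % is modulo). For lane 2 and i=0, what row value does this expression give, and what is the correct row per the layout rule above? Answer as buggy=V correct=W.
`(lane % 4) + 8*((i/2) % 2)`[2,0]->2
lane 2->2/4=0, 2 mod 4=2
i=0  r:0+0->0  c:2·2+0->4
row: 2 vs 0

buggy=2 correct=0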